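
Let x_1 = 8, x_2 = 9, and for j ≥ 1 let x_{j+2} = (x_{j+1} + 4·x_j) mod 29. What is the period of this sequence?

Computing terms: x_1 = 8, x_2 = 9, x_3 = 12, x_4 = 19, x_5 = 9, x_6 = 27, x_7 = 5, x_8 = 26, x_9 = 17, x_{10} = 5, x_{11} = 15, x_{12} = 6, x_{13} = 8, x_{14} = 3, x_{15} = 6, x_{16} = 18, x_{17} = 13, x_{18} = 27, x_{19} = 21, x_{20} = 13, x_{21} = 10, x_{22} = 4, x_{23} = 15, x_{24} = 2, x_{25} = 4, x_{26} = 12, x_{27} = 28, x_{28} = 18, x_{29} = 14, x_{30} = 28, x_{31} = 26, x_{32} = 22, x_{33} = 10, x_{34} = 11, x_{35} = 22, x_{36} = 8, x_{37} = 9.
Since (x_{36}, x_{37}) = (x_1, x_2) = (8, 9) (two consecutive terms determine the rest), the sequence is periodic with period 35.

35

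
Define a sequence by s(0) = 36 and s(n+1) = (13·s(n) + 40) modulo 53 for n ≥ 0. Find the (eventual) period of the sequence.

13

Computing terms: s(0) = 36,  s(1) = 31,  s(2) = 19,  s(3) = 22,  s(4) = 8,  s(5) = 38,  s(6) = 4,  s(7) = 39,  s(8) = 17,  s(9) = 49,  s(10) = 41,  s(11) = 43,  s(12) = 16,  s(13) = 36.
Since s(13) = s(0) = 36, the sequence is periodic with period 13.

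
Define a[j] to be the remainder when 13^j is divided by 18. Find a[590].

Listing terms: a[1] = 13, a[2] = 7, a[3] = 1, a[4] = 13.
The sequence repeats with period 3.
So a[590] = a[1 + ((590-1) mod 3)] = a[2] = 7.

7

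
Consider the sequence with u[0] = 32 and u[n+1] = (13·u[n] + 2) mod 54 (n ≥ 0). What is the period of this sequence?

u[0] = 32; u[1] = 40; u[2] = 36; u[3] = 38; u[4] = 10; u[5] = 24; u[6] = 44; u[7] = 34; u[8] = 12; u[9] = 50; u[10] = 4; u[11] = 0; u[12] = 2; u[13] = 28; u[14] = 42; u[15] = 8; u[16] = 52; u[17] = 30; u[18] = 14; u[19] = 22; u[20] = 18; u[21] = 20; u[22] = 46; u[23] = 6; u[24] = 26; u[25] = 16; u[26] = 48; u[27] = 32.
Since u[27] = u[0] = 32, the sequence is periodic with period 27.

27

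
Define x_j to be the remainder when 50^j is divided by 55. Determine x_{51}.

50

x_1 = 50, x_2 = 25, x_3 = 40, x_4 = 20, x_5 = 10, x_6 = 5, x_7 = 30, x_8 = 15, x_9 = 35, x_{10} = 45, x_{11} = 50.
The sequence repeats with period 10.
(51 - 1) mod 10 = 0, so x_{51} = x_1 = 50.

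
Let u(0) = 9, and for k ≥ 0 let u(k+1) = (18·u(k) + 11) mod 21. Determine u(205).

5

Listing terms: u(0) = 9, u(1) = 5, u(2) = 17, u(3) = 2, u(4) = 5.
Since u(4) = u(1) = 5, the sequence is eventually periodic: after a pre-period of length 1 it cycles with period 3.
For k ≥ 1, u(k) depends only on (k - 1) mod 3. (205 - 1) mod 3 = 0, so u(205) = u(1) = 5.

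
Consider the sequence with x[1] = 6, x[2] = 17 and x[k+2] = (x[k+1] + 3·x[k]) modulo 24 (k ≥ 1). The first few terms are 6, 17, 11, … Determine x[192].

17

x[1] = 6; x[2] = 17; x[3] = 11; x[4] = 14; x[5] = 23; x[6] = 17; x[7] = 14; x[8] = 17; x[9] = 11.
Since (x[8], x[9]) = (x[2], x[3]) = (17, 11) (two consecutive terms determine the rest), the sequence is eventually periodic: after a pre-period of length 1 it cycles with period 6.
For k ≥ 2, x[k] depends only on (k - 2) mod 6. (192 - 2) mod 6 = 4, so x[192] = x[6] = 17.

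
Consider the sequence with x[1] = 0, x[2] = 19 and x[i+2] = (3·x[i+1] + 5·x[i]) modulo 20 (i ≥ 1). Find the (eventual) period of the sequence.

Listing terms: x[1] = 0, x[2] = 19, x[3] = 17, x[4] = 6, x[5] = 3, x[6] = 19, x[7] = 12, x[8] = 11, x[9] = 13, x[10] = 14, x[11] = 7, x[12] = 11, x[13] = 8, x[14] = 19, x[15] = 17.
Since (x[14], x[15]) = (x[2], x[3]) = (19, 17) (two consecutive terms determine the rest), the sequence is eventually periodic: after a pre-period of length 1 it cycles with period 12.

12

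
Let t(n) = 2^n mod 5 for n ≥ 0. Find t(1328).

1

Computing terms: t(0) = 1, t(1) = 2, t(2) = 4, t(3) = 3, t(4) = 1.
Since t(4) = t(0) = 1, the sequence is periodic with period 4.
(1328 - 0) mod 4 = 0, so t(1328) = t(0) = 1.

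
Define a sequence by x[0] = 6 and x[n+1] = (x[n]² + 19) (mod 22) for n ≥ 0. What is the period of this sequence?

We have x[0] = 6, x[1] = 11, x[2] = 8, x[3] = 17, x[4] = 0, x[5] = 19, x[6] = 6.
The sequence repeats with period 6.

6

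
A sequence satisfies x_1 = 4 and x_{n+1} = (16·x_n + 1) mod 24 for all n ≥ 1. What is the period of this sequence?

x_1 = 4; x_2 = 17; x_3 = 9; x_4 = 1; x_5 = 17.
Since x_5 = x_2 = 17, the sequence is eventually periodic: after a pre-period of length 1 it cycles with period 3.

3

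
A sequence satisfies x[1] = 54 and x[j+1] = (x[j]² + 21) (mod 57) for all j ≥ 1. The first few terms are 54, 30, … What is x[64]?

21

x[1] = 54; x[2] = 30; x[3] = 9; x[4] = 45; x[5] = 51; x[6] = 0; x[7] = 21; x[8] = 6; x[9] = 0.
Since x[9] = x[6] = 0, the sequence is eventually periodic: after a pre-period of length 5 it cycles with period 3.
For j ≥ 6, x[j] depends only on (j - 6) mod 3. (64 - 6) mod 3 = 1, so x[64] = x[7] = 21.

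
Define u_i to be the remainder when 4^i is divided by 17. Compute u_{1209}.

4

Computing terms: u_0 = 1, u_1 = 4, u_2 = 16, u_3 = 13, u_4 = 1.
The sequence repeats with period 4.
So u_{1209} = u_{0 + ((1209-0) mod 4)} = u_1 = 4.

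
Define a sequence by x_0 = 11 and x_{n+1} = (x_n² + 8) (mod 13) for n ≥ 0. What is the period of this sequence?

3

x_0 = 11,  x_1 = 12,  x_2 = 9,  x_3 = 11.
Since x_3 = x_0 = 11, the sequence is periodic with period 3.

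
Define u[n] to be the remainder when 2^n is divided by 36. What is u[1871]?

We have u[1] = 2,  u[2] = 4,  u[3] = 8,  u[4] = 16,  u[5] = 32,  u[6] = 28,  u[7] = 20,  u[8] = 4.
Since u[8] = u[2] = 4, the sequence is eventually periodic: after a pre-period of length 1 it cycles with period 6.
For n ≥ 2, u[n] depends only on (n - 2) mod 6. (1871 - 2) mod 6 = 3, so u[1871] = u[5] = 32.

32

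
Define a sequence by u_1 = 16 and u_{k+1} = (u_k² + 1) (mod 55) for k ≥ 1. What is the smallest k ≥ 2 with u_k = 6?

Listing terms: u_1 = 16; u_2 = 37; u_3 = 50; u_4 = 26; u_5 = 17; u_6 = 15; u_7 = 6; u_8 = 37.
Since u_8 = u_2 = 37, the sequence is eventually periodic: after a pre-period of length 1 it cycles with period 6.
The value 6 first appears (with k ≥ 2) at u_7.

7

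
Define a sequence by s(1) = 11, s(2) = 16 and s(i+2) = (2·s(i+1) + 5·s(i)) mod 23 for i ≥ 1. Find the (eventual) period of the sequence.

s(1) = 11,  s(2) = 16,  s(3) = 18,  s(4) = 1,  s(5) = 0,  s(6) = 5,  s(7) = 10,  s(8) = 22,  s(9) = 2,  s(10) = 22,  s(11) = 8,  s(12) = 11,  s(13) = 16.
The sequence repeats with period 11.

11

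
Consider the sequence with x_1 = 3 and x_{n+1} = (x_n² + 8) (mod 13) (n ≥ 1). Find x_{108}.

Computing terms: x_1 = 3,  x_2 = 4,  x_3 = 11,  x_4 = 12,  x_5 = 9,  x_6 = 11.
Since x_6 = x_3 = 11, the sequence is eventually periodic: after a pre-period of length 2 it cycles with period 3.
For n ≥ 3, x_n depends only on (n - 3) mod 3. (108 - 3) mod 3 = 0, so x_{108} = x_3 = 11.

11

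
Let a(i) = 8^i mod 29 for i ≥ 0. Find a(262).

a(0) = 1,  a(1) = 8,  a(2) = 6,  a(3) = 19,  a(4) = 7,  a(5) = 27,  a(6) = 13,  a(7) = 17,  a(8) = 20,  a(9) = 15,  a(10) = 4,  a(11) = 3,  a(12) = 24,  a(13) = 18,  a(14) = 28,  a(15) = 21,  a(16) = 23,  a(17) = 10,  a(18) = 22,  a(19) = 2,  a(20) = 16,  a(21) = 12,  a(22) = 9,  a(23) = 14,  a(24) = 25,  a(25) = 26,  a(26) = 5,  a(27) = 11,  a(28) = 1.
Since a(28) = a(0) = 1, the sequence is periodic with period 28.
(262 - 0) mod 28 = 10, so a(262) = a(10) = 4.

4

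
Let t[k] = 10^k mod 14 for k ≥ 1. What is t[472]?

4

We have t[1] = 10; t[2] = 2; t[3] = 6; t[4] = 4; t[5] = 12; t[6] = 8; t[7] = 10.
The sequence repeats with period 6.
(472 - 1) mod 6 = 3, so t[472] = t[4] = 4.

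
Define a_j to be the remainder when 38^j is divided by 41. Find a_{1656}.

1

Computing terms: a_0 = 1; a_1 = 38; a_2 = 9; a_3 = 14; a_4 = 40; a_5 = 3; a_6 = 32; a_7 = 27; a_8 = 1.
Since a_8 = a_0 = 1, the sequence is periodic with period 8.
So a_{1656} = a_{0 + ((1656-0) mod 8)} = a_0 = 1.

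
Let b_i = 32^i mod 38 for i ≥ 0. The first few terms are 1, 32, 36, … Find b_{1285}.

Listing terms: b_0 = 1; b_1 = 32; b_2 = 36; b_3 = 12; b_4 = 4; b_5 = 14; b_6 = 30; b_7 = 10; b_8 = 16; b_9 = 18; b_{10} = 6; b_{11} = 2; b_{12} = 26; b_{13} = 34; b_{14} = 24; b_{15} = 8; b_{16} = 28; b_{17} = 22; b_{18} = 20; b_{19} = 32.
Since b_{19} = b_1 = 32, the sequence is eventually periodic: after a pre-period of length 1 it cycles with period 18.
For i ≥ 1, b_i depends only on (i - 1) mod 18. (1285 - 1) mod 18 = 6, so b_{1285} = b_7 = 10.

10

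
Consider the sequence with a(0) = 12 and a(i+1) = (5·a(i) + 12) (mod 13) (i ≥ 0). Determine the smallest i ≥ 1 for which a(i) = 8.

Computing terms: a(0) = 12; a(1) = 7; a(2) = 8; a(3) = 0; a(4) = 12.
Since a(4) = a(0) = 12, the sequence is periodic with period 4.
The value 8 first appears (with i ≥ 1) at a(2).

2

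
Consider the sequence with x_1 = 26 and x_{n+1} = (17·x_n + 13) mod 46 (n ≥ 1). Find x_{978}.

Listing terms: x_1 = 26; x_2 = 41; x_3 = 20; x_4 = 31; x_5 = 34; x_6 = 39; x_7 = 32; x_8 = 5; x_9 = 6; x_{10} = 23; x_{11} = 36; x_{12} = 27; x_{13} = 12; x_{14} = 33; x_{15} = 22; x_{16} = 19; x_{17} = 14; x_{18} = 21; x_{19} = 2; x_{20} = 1; x_{21} = 30; x_{22} = 17; x_{23} = 26.
The sequence repeats with period 22.
So x_{978} = x_{1 + ((978-1) mod 22)} = x_{10} = 23.

23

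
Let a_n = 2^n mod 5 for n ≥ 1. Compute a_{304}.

1

Computing terms: a_1 = 2, a_2 = 4, a_3 = 3, a_4 = 1, a_5 = 2.
Since a_5 = a_1 = 2, the sequence is periodic with period 4.
(304 - 1) mod 4 = 3, so a_{304} = a_4 = 1.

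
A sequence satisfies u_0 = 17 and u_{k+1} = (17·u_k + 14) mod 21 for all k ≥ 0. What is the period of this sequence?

6

We have u_0 = 17; u_1 = 9; u_2 = 20; u_3 = 18; u_4 = 5; u_5 = 15; u_6 = 17.
The sequence repeats with period 6.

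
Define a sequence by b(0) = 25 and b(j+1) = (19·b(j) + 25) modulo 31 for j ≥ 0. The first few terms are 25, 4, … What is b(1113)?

b(0) = 25, b(1) = 4, b(2) = 8, b(3) = 22, b(4) = 9, b(5) = 10, b(6) = 29, b(7) = 18, b(8) = 26, b(9) = 23, b(10) = 28, b(11) = 30, b(12) = 6, b(13) = 15, b(14) = 0, b(15) = 25.
Since b(15) = b(0) = 25, the sequence is periodic with period 15.
So b(1113) = b(0 + ((1113-0) mod 15)) = b(3) = 22.

22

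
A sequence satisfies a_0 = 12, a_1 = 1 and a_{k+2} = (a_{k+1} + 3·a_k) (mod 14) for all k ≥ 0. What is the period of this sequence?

Listing terms: a_0 = 12, a_1 = 1, a_2 = 9, a_3 = 12, a_4 = 11, a_5 = 5, a_6 = 10, a_7 = 11, a_8 = 13, a_9 = 4, a_{10} = 1, a_{11} = 13, a_{12} = 2, a_{13} = 13, a_{14} = 5, a_{15} = 2, a_{16} = 3, a_{17} = 9, a_{18} = 4, a_{19} = 3, a_{20} = 1, a_{21} = 10, a_{22} = 13, a_{23} = 1, a_{24} = 12, a_{25} = 1.
The sequence repeats with period 24.

24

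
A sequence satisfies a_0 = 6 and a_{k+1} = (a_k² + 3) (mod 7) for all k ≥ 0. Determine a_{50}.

5

Listing terms: a_0 = 6; a_1 = 4; a_2 = 5; a_3 = 0; a_4 = 3; a_5 = 5.
Since a_5 = a_2 = 5, the sequence is eventually periodic: after a pre-period of length 2 it cycles with period 3.
For k ≥ 2, a_k depends only on (k - 2) mod 3. (50 - 2) mod 3 = 0, so a_{50} = a_2 = 5.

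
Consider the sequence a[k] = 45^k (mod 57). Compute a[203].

30

Listing terms: a[1] = 45; a[2] = 30; a[3] = 39; a[4] = 45.
The sequence repeats with period 3.
So a[203] = a[1 + ((203-1) mod 3)] = a[2] = 30.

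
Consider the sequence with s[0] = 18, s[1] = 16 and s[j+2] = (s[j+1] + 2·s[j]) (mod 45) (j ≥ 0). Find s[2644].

s[0] = 18; s[1] = 16; s[2] = 7; s[3] = 39; s[4] = 8; s[5] = 41; s[6] = 12; s[7] = 4; s[8] = 28; s[9] = 36; s[10] = 2; s[11] = 29; s[12] = 33; s[13] = 1; s[14] = 22; s[15] = 24; s[16] = 23; s[17] = 26; s[18] = 27; s[19] = 34; s[20] = 43; s[21] = 21; s[22] = 17; s[23] = 14; s[24] = 3; s[25] = 31; s[26] = 37; s[27] = 9; s[28] = 38; s[29] = 11; s[30] = 42; s[31] = 19; s[32] = 13; s[33] = 6; s[34] = 32; s[35] = 44; s[36] = 18; s[37] = 16.
Since (s[36], s[37]) = (s[0], s[1]) = (18, 16) (two consecutive terms determine the rest), the sequence is periodic with period 36.
So s[2644] = s[0 + ((2644-0) mod 36)] = s[16] = 23.

23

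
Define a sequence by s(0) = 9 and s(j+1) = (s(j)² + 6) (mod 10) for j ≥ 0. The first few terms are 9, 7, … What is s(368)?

5

Computing terms: s(0) = 9; s(1) = 7; s(2) = 5; s(3) = 1; s(4) = 7.
Since s(4) = s(1) = 7, the sequence is eventually periodic: after a pre-period of length 1 it cycles with period 3.
For j ≥ 1, s(j) depends only on (j - 1) mod 3. (368 - 1) mod 3 = 1, so s(368) = s(2) = 5.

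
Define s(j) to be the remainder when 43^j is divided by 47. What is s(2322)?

We have s(1) = 43,  s(2) = 16,  s(3) = 30,  s(4) = 21,  s(5) = 10,  s(6) = 7,  s(7) = 19,  s(8) = 18,  s(9) = 22,  s(10) = 6,  s(11) = 23,  s(12) = 2,  s(13) = 39,  s(14) = 32,  s(15) = 13,  s(16) = 42,  s(17) = 20,  s(18) = 14,  s(19) = 38,  s(20) = 36,  s(21) = 44,  s(22) = 12,  s(23) = 46,  s(24) = 4,  s(25) = 31,  s(26) = 17,  s(27) = 26,  s(28) = 37,  s(29) = 40,  s(30) = 28,  s(31) = 29,  s(32) = 25,  s(33) = 41,  s(34) = 24,  s(35) = 45,  s(36) = 8,  s(37) = 15,  s(38) = 34,  s(39) = 5,  s(40) = 27,  s(41) = 33,  s(42) = 9,  s(43) = 11,  s(44) = 3,  s(45) = 35,  s(46) = 1,  s(47) = 43.
Since s(47) = s(1) = 43, the sequence is periodic with period 46.
So s(2322) = s(1 + ((2322-1) mod 46)) = s(22) = 12.

12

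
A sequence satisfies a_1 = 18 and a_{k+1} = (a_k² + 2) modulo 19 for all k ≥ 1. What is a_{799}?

Computing terms: a_1 = 18, a_2 = 3, a_3 = 11, a_4 = 9, a_5 = 7, a_6 = 13, a_7 = 0, a_8 = 2, a_9 = 6, a_{10} = 0.
Since a_{10} = a_7 = 0, the sequence is eventually periodic: after a pre-period of length 6 it cycles with period 3.
For k ≥ 7, a_k depends only on (k - 7) mod 3. (799 - 7) mod 3 = 0, so a_{799} = a_7 = 0.

0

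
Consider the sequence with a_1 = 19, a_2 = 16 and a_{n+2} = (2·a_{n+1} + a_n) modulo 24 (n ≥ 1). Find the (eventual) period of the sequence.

8

Listing terms: a_1 = 19,  a_2 = 16,  a_3 = 3,  a_4 = 22,  a_5 = 23,  a_6 = 20,  a_7 = 15,  a_8 = 2,  a_9 = 19,  a_{10} = 16.
The sequence repeats with period 8.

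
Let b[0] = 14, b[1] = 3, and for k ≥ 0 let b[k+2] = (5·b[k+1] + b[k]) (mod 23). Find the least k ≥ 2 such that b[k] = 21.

15

Listing terms: b[0] = 14; b[1] = 3; b[2] = 6; b[3] = 10; b[4] = 10; b[5] = 14; b[6] = 11; b[7] = 0; b[8] = 11; b[9] = 9; b[10] = 10; b[11] = 13; b[12] = 6; b[13] = 20; b[14] = 14; b[15] = 21; b[16] = 4; b[17] = 18; b[18] = 2; b[19] = 5; b[20] = 4; b[21] = 2; b[22] = 14; b[23] = 3.
Since (b[22], b[23]) = (b[0], b[1]) = (14, 3) (two consecutive terms determine the rest), the sequence is periodic with period 22.
The value 21 first appears (with k ≥ 2) at b[15].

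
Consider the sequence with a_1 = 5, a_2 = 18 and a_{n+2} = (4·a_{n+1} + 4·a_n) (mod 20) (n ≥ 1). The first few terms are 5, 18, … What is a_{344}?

Listing terms: a_1 = 5; a_2 = 18; a_3 = 12; a_4 = 0; a_5 = 8; a_6 = 12; a_7 = 0.
Since (a_6, a_7) = (a_3, a_4) = (12, 0) (two consecutive terms determine the rest), the sequence is eventually periodic: after a pre-period of length 2 it cycles with period 3.
For n ≥ 3, a_n depends only on (n - 3) mod 3. (344 - 3) mod 3 = 2, so a_{344} = a_5 = 8.

8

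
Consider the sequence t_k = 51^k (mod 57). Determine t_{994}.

t_0 = 1; t_1 = 51; t_2 = 36; t_3 = 12; t_4 = 42; t_5 = 33; t_6 = 30; t_7 = 48; t_8 = 54; t_9 = 18; t_{10} = 6; t_{11} = 21; t_{12} = 45; t_{13} = 15; t_{14} = 24; t_{15} = 27; t_{16} = 9; t_{17} = 3; t_{18} = 39; t_{19} = 51.
Since t_{19} = t_1 = 51, the sequence is eventually periodic: after a pre-period of length 1 it cycles with period 18.
For k ≥ 1, t_k depends only on (k - 1) mod 18. (994 - 1) mod 18 = 3, so t_{994} = t_4 = 42.

42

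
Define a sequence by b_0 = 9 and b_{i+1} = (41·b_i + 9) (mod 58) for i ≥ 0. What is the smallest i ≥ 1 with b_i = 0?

3

We have b_0 = 9,  b_1 = 30,  b_2 = 21,  b_3 = 0,  b_4 = 9.
The sequence repeats with period 4.
The value 0 first appears (with i ≥ 1) at b_3.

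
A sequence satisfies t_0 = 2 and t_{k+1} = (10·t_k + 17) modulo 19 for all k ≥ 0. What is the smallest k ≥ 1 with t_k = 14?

Computing terms: t_0 = 2; t_1 = 18; t_2 = 7; t_3 = 11; t_4 = 13; t_5 = 14; t_6 = 5; t_7 = 10; t_8 = 3; t_9 = 9; t_{10} = 12; t_{11} = 4; t_{12} = 0; t_{13} = 17; t_{14} = 16; t_{15} = 6; t_{16} = 1; t_{17} = 8; t_{18} = 2.
The sequence repeats with period 18.
The value 14 first appears (with k ≥ 1) at t_5.

5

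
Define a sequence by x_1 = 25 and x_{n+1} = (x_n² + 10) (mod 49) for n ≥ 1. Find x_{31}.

10

Computing terms: x_1 = 25, x_2 = 47, x_3 = 14, x_4 = 10, x_5 = 12, x_6 = 7, x_7 = 10.
Since x_7 = x_4 = 10, the sequence is eventually periodic: after a pre-period of length 3 it cycles with period 3.
For n ≥ 4, x_n depends only on (n - 4) mod 3. (31 - 4) mod 3 = 0, so x_{31} = x_4 = 10.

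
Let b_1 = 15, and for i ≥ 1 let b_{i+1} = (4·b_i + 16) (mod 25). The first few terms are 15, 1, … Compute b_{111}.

15

Listing terms: b_1 = 15, b_2 = 1, b_3 = 20, b_4 = 21, b_5 = 0, b_6 = 16, b_7 = 5, b_8 = 11, b_9 = 10, b_{10} = 6, b_{11} = 15.
Since b_{11} = b_1 = 15, the sequence is periodic with period 10.
(111 - 1) mod 10 = 0, so b_{111} = b_1 = 15.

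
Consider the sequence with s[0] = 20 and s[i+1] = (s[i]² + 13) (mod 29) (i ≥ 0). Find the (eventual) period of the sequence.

7

s[0] = 20,  s[1] = 7,  s[2] = 4,  s[3] = 0,  s[4] = 13,  s[5] = 8,  s[6] = 19,  s[7] = 26,  s[8] = 22,  s[9] = 4.
Since s[9] = s[2] = 4, the sequence is eventually periodic: after a pre-period of length 2 it cycles with period 7.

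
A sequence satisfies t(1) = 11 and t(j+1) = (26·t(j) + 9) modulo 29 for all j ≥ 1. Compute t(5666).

7

We have t(1) = 11; t(2) = 5; t(3) = 23; t(4) = 27; t(5) = 15; t(6) = 22; t(7) = 1; t(8) = 6; t(9) = 20; t(10) = 7; t(11) = 17; t(12) = 16; t(13) = 19; t(14) = 10; t(15) = 8; t(16) = 14; t(17) = 25; t(18) = 21; t(19) = 4; t(20) = 26; t(21) = 18; t(22) = 13; t(23) = 28; t(24) = 12; t(25) = 2; t(26) = 3; t(27) = 0; t(28) = 9; t(29) = 11.
The sequence repeats with period 28.
So t(5666) = t(1 + ((5666-1) mod 28)) = t(10) = 7.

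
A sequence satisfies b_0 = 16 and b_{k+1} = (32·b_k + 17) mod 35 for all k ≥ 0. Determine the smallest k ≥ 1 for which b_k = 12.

11

Computing terms: b_0 = 16; b_1 = 4; b_2 = 5; b_3 = 2; b_4 = 11; b_5 = 19; b_6 = 30; b_7 = 32; b_8 = 26; b_9 = 9; b_{10} = 25; b_{11} = 12; b_{12} = 16.
Since b_{12} = b_0 = 16, the sequence is periodic with period 12.
The value 12 first appears (with k ≥ 1) at b_{11}.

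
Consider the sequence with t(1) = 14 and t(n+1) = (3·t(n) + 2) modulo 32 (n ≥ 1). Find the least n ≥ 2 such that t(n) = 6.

Computing terms: t(1) = 14, t(2) = 12, t(3) = 6, t(4) = 20, t(5) = 30, t(6) = 28, t(7) = 22, t(8) = 4, t(9) = 14.
The sequence repeats with period 8.
The value 6 first appears (with n ≥ 2) at t(3).

3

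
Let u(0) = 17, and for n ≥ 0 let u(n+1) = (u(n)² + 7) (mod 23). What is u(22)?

11

Listing terms: u(0) = 17,  u(1) = 20,  u(2) = 16,  u(3) = 10,  u(4) = 15,  u(5) = 2,  u(6) = 11,  u(7) = 13,  u(8) = 15.
Since u(8) = u(4) = 15, the sequence is eventually periodic: after a pre-period of length 4 it cycles with period 4.
For n ≥ 4, u(n) depends only on (n - 4) mod 4. (22 - 4) mod 4 = 2, so u(22) = u(6) = 11.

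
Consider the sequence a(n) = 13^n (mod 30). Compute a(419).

7

Computing terms: a(1) = 13, a(2) = 19, a(3) = 7, a(4) = 1, a(5) = 13.
The sequence repeats with period 4.
(419 - 1) mod 4 = 2, so a(419) = a(3) = 7.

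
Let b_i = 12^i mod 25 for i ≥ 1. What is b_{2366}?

Computing terms: b_1 = 12,  b_2 = 19,  b_3 = 3,  b_4 = 11,  b_5 = 7,  b_6 = 9,  b_7 = 8,  b_8 = 21,  b_9 = 2,  b_{10} = 24,  b_{11} = 13,  b_{12} = 6,  b_{13} = 22,  b_{14} = 14,  b_{15} = 18,  b_{16} = 16,  b_{17} = 17,  b_{18} = 4,  b_{19} = 23,  b_{20} = 1,  b_{21} = 12.
The sequence repeats with period 20.
(2366 - 1) mod 20 = 5, so b_{2366} = b_6 = 9.

9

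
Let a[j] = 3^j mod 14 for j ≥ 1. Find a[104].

9

Listing terms: a[1] = 3; a[2] = 9; a[3] = 13; a[4] = 11; a[5] = 5; a[6] = 1; a[7] = 3.
The sequence repeats with period 6.
So a[104] = a[1 + ((104-1) mod 6)] = a[2] = 9.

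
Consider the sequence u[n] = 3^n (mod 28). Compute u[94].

Listing terms: u[0] = 1; u[1] = 3; u[2] = 9; u[3] = 27; u[4] = 25; u[5] = 19; u[6] = 1.
Since u[6] = u[0] = 1, the sequence is periodic with period 6.
(94 - 0) mod 6 = 4, so u[94] = u[4] = 25.

25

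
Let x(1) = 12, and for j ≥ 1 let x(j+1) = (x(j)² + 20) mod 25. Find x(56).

1

We have x(1) = 12, x(2) = 14, x(3) = 16, x(4) = 1, x(5) = 21, x(6) = 11, x(7) = 16.
Since x(7) = x(3) = 16, the sequence is eventually periodic: after a pre-period of length 2 it cycles with period 4.
For j ≥ 3, x(j) depends only on (j - 3) mod 4. (56 - 3) mod 4 = 1, so x(56) = x(4) = 1.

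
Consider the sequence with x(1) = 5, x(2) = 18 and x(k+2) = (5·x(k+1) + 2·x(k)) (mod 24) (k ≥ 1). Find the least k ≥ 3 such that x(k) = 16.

We have x(1) = 5,  x(2) = 18,  x(3) = 4,  x(4) = 8,  x(5) = 0,  x(6) = 16,  x(7) = 8,  x(8) = 0.
Since (x(7), x(8)) = (x(4), x(5)) = (8, 0) (two consecutive terms determine the rest), the sequence is eventually periodic: after a pre-period of length 3 it cycles with period 3.
The value 16 first appears (with k ≥ 3) at x(6).

6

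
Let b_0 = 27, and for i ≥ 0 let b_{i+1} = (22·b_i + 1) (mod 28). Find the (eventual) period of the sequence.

7

Listing terms: b_0 = 27; b_1 = 7; b_2 = 15; b_3 = 23; b_4 = 3; b_5 = 11; b_6 = 19; b_7 = 27.
The sequence repeats with period 7.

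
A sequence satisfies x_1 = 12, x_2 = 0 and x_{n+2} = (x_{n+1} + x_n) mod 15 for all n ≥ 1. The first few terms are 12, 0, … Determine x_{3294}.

3

Listing terms: x_1 = 12, x_2 = 0, x_3 = 12, x_4 = 12, x_5 = 9, x_6 = 6, x_7 = 0, x_8 = 6, x_9 = 6, x_{10} = 12, x_{11} = 3, x_{12} = 0, x_{13} = 3, x_{14} = 3, x_{15} = 6, x_{16} = 9, x_{17} = 0, x_{18} = 9, x_{19} = 9, x_{20} = 3, x_{21} = 12, x_{22} = 0.
Since (x_{21}, x_{22}) = (x_1, x_2) = (12, 0) (two consecutive terms determine the rest), the sequence is periodic with period 20.
So x_{3294} = x_{1 + ((3294-1) mod 20)} = x_{14} = 3.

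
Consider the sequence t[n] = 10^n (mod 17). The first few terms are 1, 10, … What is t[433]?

We have t[0] = 1, t[1] = 10, t[2] = 15, t[3] = 14, t[4] = 4, t[5] = 6, t[6] = 9, t[7] = 5, t[8] = 16, t[9] = 7, t[10] = 2, t[11] = 3, t[12] = 13, t[13] = 11, t[14] = 8, t[15] = 12, t[16] = 1.
The sequence repeats with period 16.
So t[433] = t[0 + ((433-0) mod 16)] = t[1] = 10.

10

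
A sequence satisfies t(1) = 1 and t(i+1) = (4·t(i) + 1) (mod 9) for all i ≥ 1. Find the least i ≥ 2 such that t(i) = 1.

Listing terms: t(1) = 1; t(2) = 5; t(3) = 3; t(4) = 4; t(5) = 8; t(6) = 6; t(7) = 7; t(8) = 2; t(9) = 0; t(10) = 1.
Since t(10) = t(1) = 1, the sequence is periodic with period 9.
The value 1 next appears (with i ≥ 2) at t(10).

10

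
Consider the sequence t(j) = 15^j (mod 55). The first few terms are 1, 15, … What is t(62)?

We have t(0) = 1,  t(1) = 15,  t(2) = 5,  t(3) = 20,  t(4) = 25,  t(5) = 45,  t(6) = 15.
Since t(6) = t(1) = 15, the sequence is eventually periodic: after a pre-period of length 1 it cycles with period 5.
For j ≥ 1, t(j) depends only on (j - 1) mod 5. (62 - 1) mod 5 = 1, so t(62) = t(2) = 5.

5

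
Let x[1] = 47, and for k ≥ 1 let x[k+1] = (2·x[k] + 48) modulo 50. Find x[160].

Computing terms: x[1] = 47,  x[2] = 42,  x[3] = 32,  x[4] = 12,  x[5] = 22,  x[6] = 42.
Since x[6] = x[2] = 42, the sequence is eventually periodic: after a pre-period of length 1 it cycles with period 4.
For k ≥ 2, x[k] depends only on (k - 2) mod 4. (160 - 2) mod 4 = 2, so x[160] = x[4] = 12.

12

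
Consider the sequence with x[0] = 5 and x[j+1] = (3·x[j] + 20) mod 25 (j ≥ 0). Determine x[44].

5

Listing terms: x[0] = 5; x[1] = 10; x[2] = 0; x[3] = 20; x[4] = 5.
Since x[4] = x[0] = 5, the sequence is periodic with period 4.
So x[44] = x[0 + ((44-0) mod 4)] = x[0] = 5.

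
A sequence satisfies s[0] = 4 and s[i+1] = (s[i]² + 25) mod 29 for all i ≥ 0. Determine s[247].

12

s[0] = 4; s[1] = 12; s[2] = 24; s[3] = 21; s[4] = 2; s[5] = 0; s[6] = 25; s[7] = 12.
Since s[7] = s[1] = 12, the sequence is eventually periodic: after a pre-period of length 1 it cycles with period 6.
For i ≥ 1, s[i] depends only on (i - 1) mod 6. (247 - 1) mod 6 = 0, so s[247] = s[1] = 12.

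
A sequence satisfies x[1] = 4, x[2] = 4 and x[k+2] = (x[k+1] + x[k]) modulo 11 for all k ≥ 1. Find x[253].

8

Listing terms: x[1] = 4,  x[2] = 4,  x[3] = 8,  x[4] = 1,  x[5] = 9,  x[6] = 10,  x[7] = 8,  x[8] = 7,  x[9] = 4,  x[10] = 0,  x[11] = 4,  x[12] = 4.
Since (x[11], x[12]) = (x[1], x[2]) = (4, 4) (two consecutive terms determine the rest), the sequence is periodic with period 10.
So x[253] = x[1 + ((253-1) mod 10)] = x[3] = 8.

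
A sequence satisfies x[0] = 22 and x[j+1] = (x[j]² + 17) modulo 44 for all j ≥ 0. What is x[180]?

x[0] = 22; x[1] = 17; x[2] = 42; x[3] = 21; x[4] = 18; x[5] = 33; x[6] = 6; x[7] = 9; x[8] = 10; x[9] = 29; x[10] = 22.
The sequence repeats with period 10.
So x[180] = x[0 + ((180-0) mod 10)] = x[0] = 22.

22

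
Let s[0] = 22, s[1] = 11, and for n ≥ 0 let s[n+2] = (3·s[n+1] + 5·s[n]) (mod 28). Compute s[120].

22

Listing terms: s[0] = 22,  s[1] = 11,  s[2] = 3,  s[3] = 8,  s[4] = 11,  s[5] = 17,  s[6] = 22,  s[7] = 11.
The sequence repeats with period 6.
(120 - 0) mod 6 = 0, so s[120] = s[0] = 22.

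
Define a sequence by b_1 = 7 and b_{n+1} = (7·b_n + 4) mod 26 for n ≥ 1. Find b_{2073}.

5

b_1 = 7,  b_2 = 1,  b_3 = 11,  b_4 = 3,  b_5 = 25,  b_6 = 23,  b_7 = 9,  b_8 = 15,  b_9 = 5,  b_{10} = 13,  b_{11} = 17,  b_{12} = 19,  b_{13} = 7.
Since b_{13} = b_1 = 7, the sequence is periodic with period 12.
(2073 - 1) mod 12 = 8, so b_{2073} = b_9 = 5.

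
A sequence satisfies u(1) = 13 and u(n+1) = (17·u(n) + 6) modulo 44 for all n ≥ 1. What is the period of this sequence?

10

Listing terms: u(1) = 13; u(2) = 7; u(3) = 37; u(4) = 19; u(5) = 21; u(6) = 11; u(7) = 17; u(8) = 31; u(9) = 5; u(10) = 3; u(11) = 13.
Since u(11) = u(1) = 13, the sequence is periodic with period 10.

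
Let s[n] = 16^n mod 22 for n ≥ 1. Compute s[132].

14

Computing terms: s[1] = 16,  s[2] = 14,  s[3] = 4,  s[4] = 20,  s[5] = 12,  s[6] = 16.
Since s[6] = s[1] = 16, the sequence is periodic with period 5.
(132 - 1) mod 5 = 1, so s[132] = s[2] = 14.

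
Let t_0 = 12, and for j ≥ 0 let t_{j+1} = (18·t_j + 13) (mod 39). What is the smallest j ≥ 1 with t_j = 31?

t_0 = 12, t_1 = 34, t_2 = 1, t_3 = 31, t_4 = 25, t_5 = 34.
Since t_5 = t_1 = 34, the sequence is eventually periodic: after a pre-period of length 1 it cycles with period 4.
The value 31 first appears (with j ≥ 1) at t_3.

3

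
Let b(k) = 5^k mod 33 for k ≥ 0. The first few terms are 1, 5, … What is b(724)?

b(0) = 1, b(1) = 5, b(2) = 25, b(3) = 26, b(4) = 31, b(5) = 23, b(6) = 16, b(7) = 14, b(8) = 4, b(9) = 20, b(10) = 1.
The sequence repeats with period 10.
(724 - 0) mod 10 = 4, so b(724) = b(4) = 31.

31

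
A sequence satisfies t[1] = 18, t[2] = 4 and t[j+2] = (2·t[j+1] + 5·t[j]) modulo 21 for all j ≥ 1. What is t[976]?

15

t[1] = 18,  t[2] = 4,  t[3] = 14,  t[4] = 6,  t[5] = 19,  t[6] = 5,  t[7] = 0,  t[8] = 4,  t[9] = 8,  t[10] = 15,  t[11] = 7,  t[12] = 5,  t[13] = 3,  t[14] = 10,  t[15] = 14,  t[16] = 15,  t[17] = 16,  t[18] = 2,  t[19] = 0,  t[20] = 10,  t[21] = 20,  t[22] = 6,  t[23] = 7,  t[24] = 2,  t[25] = 18,  t[26] = 4.
Since (t[25], t[26]) = (t[1], t[2]) = (18, 4) (two consecutive terms determine the rest), the sequence is periodic with period 24.
(976 - 1) mod 24 = 15, so t[976] = t[16] = 15.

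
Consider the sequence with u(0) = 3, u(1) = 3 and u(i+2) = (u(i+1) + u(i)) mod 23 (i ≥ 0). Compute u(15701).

1

u(0) = 3,  u(1) = 3,  u(2) = 6,  u(3) = 9,  u(4) = 15,  u(5) = 1,  u(6) = 16,  u(7) = 17,  u(8) = 10,  u(9) = 4,  u(10) = 14,  u(11) = 18,  u(12) = 9,  u(13) = 4,  u(14) = 13,  u(15) = 17,  u(16) = 7,  u(17) = 1,  u(18) = 8,  u(19) = 9,  u(20) = 17,  u(21) = 3,  u(22) = 20,  u(23) = 0,  u(24) = 20,  u(25) = 20,  u(26) = 17,  u(27) = 14,  u(28) = 8,  u(29) = 22,  u(30) = 7,  u(31) = 6,  u(32) = 13,  u(33) = 19,  u(34) = 9,  u(35) = 5,  u(36) = 14,  u(37) = 19,  u(38) = 10,  u(39) = 6,  u(40) = 16,  u(41) = 22,  u(42) = 15,  u(43) = 14,  u(44) = 6,  u(45) = 20,  u(46) = 3,  u(47) = 0,  u(48) = 3,  u(49) = 3.
The sequence repeats with period 48.
So u(15701) = u(0 + ((15701-0) mod 48)) = u(5) = 1.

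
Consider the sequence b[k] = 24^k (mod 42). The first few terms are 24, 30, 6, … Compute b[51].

6

b[1] = 24,  b[2] = 30,  b[3] = 6,  b[4] = 18,  b[5] = 12,  b[6] = 36,  b[7] = 24.
The sequence repeats with period 6.
(51 - 1) mod 6 = 2, so b[51] = b[3] = 6.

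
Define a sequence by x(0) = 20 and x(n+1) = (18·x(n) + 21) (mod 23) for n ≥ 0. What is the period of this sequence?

11

Computing terms: x(0) = 20,  x(1) = 13,  x(2) = 2,  x(3) = 11,  x(4) = 12,  x(5) = 7,  x(6) = 9,  x(7) = 22,  x(8) = 3,  x(9) = 6,  x(10) = 14,  x(11) = 20.
Since x(11) = x(0) = 20, the sequence is periodic with period 11.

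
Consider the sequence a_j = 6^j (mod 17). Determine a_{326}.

8

Computing terms: a_0 = 1,  a_1 = 6,  a_2 = 2,  a_3 = 12,  a_4 = 4,  a_5 = 7,  a_6 = 8,  a_7 = 14,  a_8 = 16,  a_9 = 11,  a_{10} = 15,  a_{11} = 5,  a_{12} = 13,  a_{13} = 10,  a_{14} = 9,  a_{15} = 3,  a_{16} = 1.
The sequence repeats with period 16.
(326 - 0) mod 16 = 6, so a_{326} = a_6 = 8.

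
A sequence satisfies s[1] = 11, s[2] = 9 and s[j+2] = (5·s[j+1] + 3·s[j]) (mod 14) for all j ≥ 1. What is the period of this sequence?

Computing terms: s[1] = 11, s[2] = 9, s[3] = 8, s[4] = 11, s[5] = 9.
Since (s[4], s[5]) = (s[1], s[2]) = (11, 9) (two consecutive terms determine the rest), the sequence is periodic with period 3.

3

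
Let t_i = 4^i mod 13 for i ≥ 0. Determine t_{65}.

t_0 = 1, t_1 = 4, t_2 = 3, t_3 = 12, t_4 = 9, t_5 = 10, t_6 = 1.
The sequence repeats with period 6.
(65 - 0) mod 6 = 5, so t_{65} = t_5 = 10.

10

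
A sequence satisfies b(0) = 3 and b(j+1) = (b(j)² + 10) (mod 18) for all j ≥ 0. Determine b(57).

We have b(0) = 3,  b(1) = 1,  b(2) = 11,  b(3) = 5,  b(4) = 17,  b(5) = 11.
Since b(5) = b(2) = 11, the sequence is eventually periodic: after a pre-period of length 2 it cycles with period 3.
For j ≥ 2, b(j) depends only on (j - 2) mod 3. (57 - 2) mod 3 = 1, so b(57) = b(3) = 5.

5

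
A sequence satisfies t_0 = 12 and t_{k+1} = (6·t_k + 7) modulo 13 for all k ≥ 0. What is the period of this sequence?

t_0 = 12,  t_1 = 1,  t_2 = 0,  t_3 = 7,  t_4 = 10,  t_5 = 2,  t_6 = 6,  t_7 = 4,  t_8 = 5,  t_9 = 11,  t_{10} = 8,  t_{11} = 3,  t_{12} = 12.
The sequence repeats with period 12.

12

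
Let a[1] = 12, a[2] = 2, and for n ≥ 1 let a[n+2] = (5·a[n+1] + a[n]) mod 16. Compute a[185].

a[1] = 12, a[2] = 2, a[3] = 6, a[4] = 0, a[5] = 6, a[6] = 14, a[7] = 12, a[8] = 10, a[9] = 14, a[10] = 0, a[11] = 14, a[12] = 6, a[13] = 12, a[14] = 2.
Since (a[13], a[14]) = (a[1], a[2]) = (12, 2) (two consecutive terms determine the rest), the sequence is periodic with period 12.
So a[185] = a[1 + ((185-1) mod 12)] = a[5] = 6.

6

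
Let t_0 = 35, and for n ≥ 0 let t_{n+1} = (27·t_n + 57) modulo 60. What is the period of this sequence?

4

t_0 = 35; t_1 = 42; t_2 = 51; t_3 = 54; t_4 = 15; t_5 = 42.
Since t_5 = t_1 = 42, the sequence is eventually periodic: after a pre-period of length 1 it cycles with period 4.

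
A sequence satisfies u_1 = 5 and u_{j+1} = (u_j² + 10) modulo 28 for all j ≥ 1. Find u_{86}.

7

We have u_1 = 5,  u_2 = 7,  u_3 = 3,  u_4 = 19,  u_5 = 7.
Since u_5 = u_2 = 7, the sequence is eventually periodic: after a pre-period of length 1 it cycles with period 3.
For j ≥ 2, u_j depends only on (j - 2) mod 3. (86 - 2) mod 3 = 0, so u_{86} = u_2 = 7.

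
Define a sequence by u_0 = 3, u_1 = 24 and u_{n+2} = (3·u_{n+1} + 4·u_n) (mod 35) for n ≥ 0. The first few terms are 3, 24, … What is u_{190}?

8

u_0 = 3, u_1 = 24, u_2 = 14, u_3 = 33, u_4 = 15, u_5 = 2, u_6 = 31, u_7 = 31, u_8 = 7, u_9 = 5, u_{10} = 8, u_{11} = 9, u_{12} = 24, u_{13} = 3, u_{14} = 0, u_{15} = 12, u_{16} = 1, u_{17} = 16, u_{18} = 17, u_{19} = 10, u_{20} = 28, u_{21} = 19, u_{22} = 29, u_{23} = 23, u_{24} = 10, u_{25} = 17, u_{26} = 21, u_{27} = 26, u_{28} = 22, u_{29} = 30, u_{30} = 3, u_{31} = 24.
Since (u_{30}, u_{31}) = (u_0, u_1) = (3, 24) (two consecutive terms determine the rest), the sequence is periodic with period 30.
So u_{190} = u_{0 + ((190-0) mod 30)} = u_{10} = 8.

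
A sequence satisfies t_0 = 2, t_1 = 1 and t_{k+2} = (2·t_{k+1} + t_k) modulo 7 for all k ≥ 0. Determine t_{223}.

1

We have t_0 = 2,  t_1 = 1,  t_2 = 4,  t_3 = 2,  t_4 = 1.
The sequence repeats with period 3.
(223 - 0) mod 3 = 1, so t_{223} = t_1 = 1.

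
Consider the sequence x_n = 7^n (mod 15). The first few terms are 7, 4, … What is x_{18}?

4

Listing terms: x_1 = 7; x_2 = 4; x_3 = 13; x_4 = 1; x_5 = 7.
Since x_5 = x_1 = 7, the sequence is periodic with period 4.
So x_{18} = x_{1 + ((18-1) mod 4)} = x_2 = 4.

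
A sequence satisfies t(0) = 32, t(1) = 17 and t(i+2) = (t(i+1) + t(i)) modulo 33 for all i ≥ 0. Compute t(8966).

32

Listing terms: t(0) = 32, t(1) = 17, t(2) = 16, t(3) = 0, t(4) = 16, t(5) = 16, t(6) = 32, t(7) = 15, t(8) = 14, t(9) = 29, t(10) = 10, t(11) = 6, t(12) = 16, t(13) = 22, t(14) = 5, t(15) = 27, t(16) = 32, t(17) = 26, t(18) = 25, t(19) = 18, t(20) = 10, t(21) = 28, t(22) = 5, t(23) = 0, t(24) = 5, t(25) = 5, t(26) = 10, t(27) = 15, t(28) = 25, t(29) = 7, t(30) = 32, t(31) = 6, t(32) = 5, t(33) = 11, t(34) = 16, t(35) = 27, t(36) = 10, t(37) = 4, t(38) = 14, t(39) = 18, t(40) = 32, t(41) = 17.
Since (t(40), t(41)) = (t(0), t(1)) = (32, 17) (two consecutive terms determine the rest), the sequence is periodic with period 40.
So t(8966) = t(0 + ((8966-0) mod 40)) = t(6) = 32.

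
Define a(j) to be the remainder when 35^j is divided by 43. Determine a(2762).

We have a(0) = 1,  a(1) = 35,  a(2) = 21,  a(3) = 4,  a(4) = 11,  a(5) = 41,  a(6) = 16,  a(7) = 1.
Since a(7) = a(0) = 1, the sequence is periodic with period 7.
So a(2762) = a(0 + ((2762-0) mod 7)) = a(4) = 11.

11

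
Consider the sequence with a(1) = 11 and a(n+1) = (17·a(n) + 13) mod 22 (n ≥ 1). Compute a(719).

Listing terms: a(1) = 11; a(2) = 2; a(3) = 3; a(4) = 20; a(5) = 1; a(6) = 8; a(7) = 17; a(8) = 16; a(9) = 21; a(10) = 18; a(11) = 11.
Since a(11) = a(1) = 11, the sequence is periodic with period 10.
(719 - 1) mod 10 = 8, so a(719) = a(9) = 21.

21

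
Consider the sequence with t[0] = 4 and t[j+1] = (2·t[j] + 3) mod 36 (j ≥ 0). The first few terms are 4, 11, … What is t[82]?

1

Computing terms: t[0] = 4,  t[1] = 11,  t[2] = 25,  t[3] = 17,  t[4] = 1,  t[5] = 5,  t[6] = 13,  t[7] = 29,  t[8] = 25.
Since t[8] = t[2] = 25, the sequence is eventually periodic: after a pre-period of length 2 it cycles with period 6.
For j ≥ 2, t[j] depends only on (j - 2) mod 6. (82 - 2) mod 6 = 2, so t[82] = t[4] = 1.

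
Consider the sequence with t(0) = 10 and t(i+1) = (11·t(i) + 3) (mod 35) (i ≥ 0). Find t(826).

8

Computing terms: t(0) = 10,  t(1) = 8,  t(2) = 21,  t(3) = 24,  t(4) = 22,  t(5) = 0,  t(6) = 3,  t(7) = 1,  t(8) = 14,  t(9) = 17,  t(10) = 15,  t(11) = 28,  t(12) = 31,  t(13) = 29,  t(14) = 7,  t(15) = 10.
The sequence repeats with period 15.
So t(826) = t(0 + ((826-0) mod 15)) = t(1) = 8.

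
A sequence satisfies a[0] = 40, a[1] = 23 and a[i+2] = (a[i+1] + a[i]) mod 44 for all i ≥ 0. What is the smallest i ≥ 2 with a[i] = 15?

5

Computing terms: a[0] = 40; a[1] = 23; a[2] = 19; a[3] = 42; a[4] = 17; a[5] = 15; a[6] = 32; a[7] = 3; a[8] = 35; a[9] = 38; a[10] = 29; a[11] = 23; a[12] = 8; a[13] = 31; a[14] = 39; a[15] = 26; a[16] = 21; a[17] = 3; a[18] = 24; a[19] = 27; a[20] = 7; a[21] = 34; a[22] = 41; a[23] = 31; a[24] = 28; a[25] = 15; a[26] = 43; a[27] = 14; a[28] = 13; a[29] = 27; a[30] = 40; a[31] = 23.
The sequence repeats with period 30.
The value 15 first appears (with i ≥ 2) at a[5].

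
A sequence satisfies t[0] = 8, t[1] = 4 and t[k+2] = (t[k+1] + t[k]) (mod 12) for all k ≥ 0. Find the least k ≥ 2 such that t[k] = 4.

3

Listing terms: t[0] = 8; t[1] = 4; t[2] = 0; t[3] = 4; t[4] = 4; t[5] = 8; t[6] = 0; t[7] = 8; t[8] = 8; t[9] = 4.
Since (t[8], t[9]) = (t[0], t[1]) = (8, 4) (two consecutive terms determine the rest), the sequence is periodic with period 8.
The value 4 first appears (with k ≥ 2) at t[3].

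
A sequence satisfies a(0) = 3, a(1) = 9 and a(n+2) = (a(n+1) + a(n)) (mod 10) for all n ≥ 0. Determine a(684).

a(0) = 3, a(1) = 9, a(2) = 2, a(3) = 1, a(4) = 3, a(5) = 4, a(6) = 7, a(7) = 1, a(8) = 8, a(9) = 9, a(10) = 7, a(11) = 6, a(12) = 3, a(13) = 9.
The sequence repeats with period 12.
(684 - 0) mod 12 = 0, so a(684) = a(0) = 3.

3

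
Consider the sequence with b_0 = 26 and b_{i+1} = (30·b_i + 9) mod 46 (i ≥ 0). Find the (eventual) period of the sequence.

22

Computing terms: b_0 = 26; b_1 = 7; b_2 = 35; b_3 = 1; b_4 = 39; b_5 = 29; b_6 = 5; b_7 = 21; b_8 = 41; b_9 = 43; b_{10} = 11; b_{11} = 17; b_{12} = 13; b_{13} = 31; b_{14} = 19; b_{15} = 27; b_{16} = 37; b_{17} = 15; b_{18} = 45; b_{19} = 25; b_{20} = 23; b_{21} = 9; b_{22} = 3; b_{23} = 7.
Since b_{23} = b_1 = 7, the sequence is eventually periodic: after a pre-period of length 1 it cycles with period 22.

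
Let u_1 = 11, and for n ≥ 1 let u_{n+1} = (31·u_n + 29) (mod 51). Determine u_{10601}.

46

Listing terms: u_1 = 11,  u_2 = 13,  u_3 = 24,  u_4 = 8,  u_5 = 22,  u_6 = 48,  u_7 = 38,  u_8 = 34,  u_9 = 12,  u_{10} = 44,  u_{11} = 16,  u_{12} = 15,  u_{13} = 35,  u_{14} = 43,  u_{15} = 36,  u_{16} = 23,  u_{17} = 28,  u_{18} = 30,  u_{19} = 41,  u_{20} = 25,  u_{21} = 39,  u_{22} = 14,  u_{23} = 4,  u_{24} = 0,  u_{25} = 29,  u_{26} = 10,  u_{27} = 33,  u_{28} = 32,  u_{29} = 1,  u_{30} = 9,  u_{31} = 2,  u_{32} = 40,  u_{33} = 45,  u_{34} = 47,  u_{35} = 7,  u_{36} = 42,  u_{37} = 5,  u_{38} = 31,  u_{39} = 21,  u_{40} = 17,  u_{41} = 46,  u_{42} = 27,  u_{43} = 50,  u_{44} = 49,  u_{45} = 18,  u_{46} = 26,  u_{47} = 19,  u_{48} = 6,  u_{49} = 11.
Since u_{49} = u_1 = 11, the sequence is periodic with period 48.
So u_{10601} = u_{1 + ((10601-1) mod 48)} = u_{41} = 46.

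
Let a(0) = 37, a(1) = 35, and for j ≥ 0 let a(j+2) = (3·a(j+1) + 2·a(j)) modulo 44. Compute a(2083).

7

Listing terms: a(0) = 37,  a(1) = 35,  a(2) = 3,  a(3) = 35,  a(4) = 23,  a(5) = 7,  a(6) = 23,  a(7) = 39,  a(8) = 31,  a(9) = 39,  a(10) = 3,  a(11) = 43,  a(12) = 3,  a(13) = 7,  a(14) = 27,  a(15) = 7,  a(16) = 31,  a(17) = 19,  a(18) = 31,  a(19) = 43,  a(20) = 15,  a(21) = 43,  a(22) = 27,  a(23) = 35,  a(24) = 27,  a(25) = 19,  a(26) = 23,  a(27) = 19,  a(28) = 15,  a(29) = 39,  a(30) = 15,  a(31) = 35,  a(32) = 3.
Since (a(31), a(32)) = (a(1), a(2)) = (35, 3) (two consecutive terms determine the rest), the sequence is eventually periodic: after a pre-period of length 1 it cycles with period 30.
For j ≥ 1, a(j) depends only on (j - 1) mod 30. (2083 - 1) mod 30 = 12, so a(2083) = a(13) = 7.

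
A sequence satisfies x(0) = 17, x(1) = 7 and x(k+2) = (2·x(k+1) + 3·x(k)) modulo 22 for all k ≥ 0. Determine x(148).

19

Computing terms: x(0) = 17,  x(1) = 7,  x(2) = 21,  x(3) = 19,  x(4) = 13,  x(5) = 17,  x(6) = 7.
The sequence repeats with period 5.
So x(148) = x(0 + ((148-0) mod 5)) = x(3) = 19.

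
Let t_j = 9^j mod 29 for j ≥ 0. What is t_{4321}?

t_0 = 1, t_1 = 9, t_2 = 23, t_3 = 4, t_4 = 7, t_5 = 5, t_6 = 16, t_7 = 28, t_8 = 20, t_9 = 6, t_{10} = 25, t_{11} = 22, t_{12} = 24, t_{13} = 13, t_{14} = 1.
Since t_{14} = t_0 = 1, the sequence is periodic with period 14.
So t_{4321} = t_{0 + ((4321-0) mod 14)} = t_9 = 6.

6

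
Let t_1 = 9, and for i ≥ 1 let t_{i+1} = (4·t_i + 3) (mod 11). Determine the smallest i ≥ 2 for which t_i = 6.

2

Listing terms: t_1 = 9; t_2 = 6; t_3 = 5; t_4 = 1; t_5 = 7; t_6 = 9.
Since t_6 = t_1 = 9, the sequence is periodic with period 5.
The value 6 first appears (with i ≥ 2) at t_2.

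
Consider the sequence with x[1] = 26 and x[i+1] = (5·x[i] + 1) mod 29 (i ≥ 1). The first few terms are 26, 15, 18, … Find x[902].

19

Listing terms: x[1] = 26,  x[2] = 15,  x[3] = 18,  x[4] = 4,  x[5] = 21,  x[6] = 19,  x[7] = 9,  x[8] = 17,  x[9] = 28,  x[10] = 25,  x[11] = 10,  x[12] = 22,  x[13] = 24,  x[14] = 5,  x[15] = 26.
Since x[15] = x[1] = 26, the sequence is periodic with period 14.
So x[902] = x[1 + ((902-1) mod 14)] = x[6] = 19.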